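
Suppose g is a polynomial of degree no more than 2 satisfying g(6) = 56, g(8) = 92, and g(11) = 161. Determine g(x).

g(x) = x^2 + 4x - 4

Write g(x) = ax^2 + bx + c. Substituting each data point gives a linear system:
  36a + 6b + c = 56
  64a + 8b + c = 92
  121a + 11b + c = 161
Solving the system yields a = 1, b = 4, c = -4.
So g(x) = x^2 + 4x - 4.
Check: g(6) = 56. ✓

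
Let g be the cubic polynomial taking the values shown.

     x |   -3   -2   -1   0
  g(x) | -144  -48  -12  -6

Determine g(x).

g(x) = 5x^3 + x - 6

Write g(x) = ax^3 + bx^2 + cx + d. Substituting each data point gives a linear system:
  -27a + 9b - 3c + d = -144
  -8a + 4b - 2c + d = -48
  -a + b - c + d = -12
  d = -6
Solving the system yields a = 5, b = 0, c = 1, d = -6.
So g(x) = 5x³ + x - 6.
Check: g(-3) = -144. ✓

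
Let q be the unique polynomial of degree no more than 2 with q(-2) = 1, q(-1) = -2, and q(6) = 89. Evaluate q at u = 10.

229

Using the Lagrange interpolation formula with nodes -2, -1, 6:
  L_0(u) = (u + 1)(u - 6) / 8
  L_1(u) = (u + 2)(u - 6) / -7
  L_2(u) = (u + 2)(u + 1) / 56
Then q(u) = 1·L_0(u) - 2·L_1(u) + 89·L_2(u).
Expanding and collecting terms gives q(u) = 2u^2 + 3u - 1.
Evaluating at u = 10: q(10) = 229.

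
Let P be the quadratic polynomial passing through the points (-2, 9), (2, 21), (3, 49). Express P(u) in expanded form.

Write P(u) = au^2 + bu + c. Substituting each data point gives a linear system:
  4a - 2b + c = 9
  4a + 2b + c = 21
  9a + 3b + c = 49
Solving the system yields a = 5, b = 3, c = -5.
So P(u) = 5u² + 3u - 5.
Check: P(2) = 21. ✓

P(u) = 5u^2 + 3u - 5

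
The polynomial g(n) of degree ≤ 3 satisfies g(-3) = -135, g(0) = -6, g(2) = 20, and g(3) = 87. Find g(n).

Write g(n) = an^3 + bn^2 + cn + d. Substituting each data point gives a linear system:
  -27a + 9b - 3c + d = -135
  d = -6
  8a + 4b + 2c + d = 20
  27a + 9b + 3c + d = 87
Solving the system yields a = 4, b = -2, c = 1, d = -6.
So g(n) = 4n^3 - 2n^2 + n - 6.
Check: g(3) = 87. ✓

g(n) = 4n^3 - 2n^2 + n - 6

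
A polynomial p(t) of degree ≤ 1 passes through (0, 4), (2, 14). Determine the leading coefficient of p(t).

5

Write p(t) = at + b. Substituting each data point gives a linear system:
  b = 4
  2a + b = 14
Solving the system yields a = 5, b = 4.
So p(t) = 5t + 4.
The leading coefficient is 5.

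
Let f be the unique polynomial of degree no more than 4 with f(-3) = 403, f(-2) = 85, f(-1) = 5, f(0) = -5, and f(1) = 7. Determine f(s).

Write f(s) = as^4 + bs^3 + cs^2 + ds + e. Substituting each data point gives a linear system:
  81a - 27b + 9c - 3d + e = 403
  16a - 8b + 4c - 2d + e = 85
  a - b + c - d + e = 5
  e = -5
  a + b + c + d + e = 7
Solving the system yields a = 5, b = 2, c = 6, d = -1, e = -5.
So f(s) = 5s⁴ + 2s³ + 6s² - s - 5.
Check: f(-2) = 85. ✓

f(s) = 5s^4 + 2s^3 + 6s^2 - s - 5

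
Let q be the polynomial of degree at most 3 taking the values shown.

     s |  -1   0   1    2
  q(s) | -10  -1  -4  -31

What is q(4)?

Forward differences of the values at s = -1, 0, 1, 2:
  q  : -10  -1  -4  -31
  Δ  : 9  -3  -27
  Δ^2: -12  -24
  Δ^3: -12
The third differences are constant, confirming degree 3.
Interpolating (Newton forward form) and evaluating at s = 4 gives q(4) = -205.

-205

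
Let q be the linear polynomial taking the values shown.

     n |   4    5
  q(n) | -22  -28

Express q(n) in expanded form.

Write q(n) = an + b. Substituting each data point gives a linear system:
  4a + b = -22
  5a + b = -28
Solving the system yields a = -6, b = 2.
So q(n) = -6n + 2.
Check: q(4) = -22. ✓

q(n) = -6n + 2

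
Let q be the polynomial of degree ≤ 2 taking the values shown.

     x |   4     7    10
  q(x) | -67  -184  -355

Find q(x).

q(x) = -3x^2 - 6x + 5

Using the Lagrange interpolation formula with nodes 4, 7, 10:
  L_0(x) = (x - 7)(x - 10) / 18
  L_1(x) = (x - 4)(x - 10) / -9
  L_2(x) = (x - 4)(x - 7) / 18
Then q(x) = -67·L_0(x) - 184·L_1(x) - 355·L_2(x).
Expanding and collecting terms gives q(x) = -3x² - 6x + 5.
Check: q(10) = -355. ✓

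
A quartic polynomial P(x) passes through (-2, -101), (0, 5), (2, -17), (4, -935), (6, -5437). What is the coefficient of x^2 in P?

Write P(x) = ax^4 + bx^3 + cx^2 + dx + e. Substituting each data point gives a linear system:
  16a - 8b + 4c - 2d + e = -101
  e = 5
  16a + 8b + 4c + 2d + e = -17
  256a + 64b + 16c + 4d + e = -935
  1296a + 216b + 36c + 6d + e = -5437
Solving the system yields a = -5, b = 4, c = 4, d = 5, e = 5.
So P(x) = -5x⁴ + 4x³ + 4x² + 5x + 5.
The coefficient of x^2 is 4.

4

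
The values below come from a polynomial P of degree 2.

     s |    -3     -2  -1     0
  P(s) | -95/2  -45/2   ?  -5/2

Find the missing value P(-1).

The 3 known points determine the degree-2 polynomial uniquely.
Write P(s) = as^2 + bs + c. Substituting each data point gives a linear system:
  9a - 3b + c = -95/2
  4a - 2b + c = -45/2
  c = -5/2
Solving the system yields a = -5, b = 0, c = -5/2.
So P(s) = -5s^2 - 5/2.
Then P(-1) = -15/2.

-15/2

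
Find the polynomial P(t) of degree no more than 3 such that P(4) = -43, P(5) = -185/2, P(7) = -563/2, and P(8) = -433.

P(t) = -t^3 + t^2 + (5/2)t - 5

Using the Lagrange interpolation formula with nodes 4, 5, 7, 8:
  L_0(t) = (t - 5)(t - 7)(t - 8) / -12
  L_1(t) = (t - 4)(t - 7)(t - 8) / 6
  L_2(t) = (t - 4)(t - 5)(t - 8) / -6
  L_3(t) = (t - 4)(t - 5)(t - 7) / 12
Then P(t) = -43·L_0(t) - 185/2·L_1(t) - 563/2·L_2(t) - 433·L_3(t).
Expanding and collecting terms gives P(t) = -t^3 + t^2 + (5/2)t - 5.
Check: P(5) = -185/2. ✓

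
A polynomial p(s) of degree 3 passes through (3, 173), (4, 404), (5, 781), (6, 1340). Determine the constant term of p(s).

-4

Write p(s) = as^3 + bs^2 + cs + d. Substituting each data point gives a linear system:
  27a + 9b + 3c + d = 173
  64a + 16b + 4c + d = 404
  125a + 25b + 5c + d = 781
  216a + 36b + 6c + d = 1340
Solving the system yields a = 6, b = 1, c = 2, d = -4.
So p(s) = 6s^3 + s^2 + 2s - 4.
The constant term is -4.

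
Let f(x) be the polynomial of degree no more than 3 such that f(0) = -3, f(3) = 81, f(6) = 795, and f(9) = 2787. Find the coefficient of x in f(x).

-5

Write f(x) = ax^3 + bx^2 + cx + d. Substituting each data point gives a linear system:
  d = -3
  27a + 9b + 3c + d = 81
  216a + 36b + 6c + d = 795
  729a + 81b + 9c + d = 2787
Solving the system yields a = 4, b = -1, c = -5, d = -3.
So f(x) = 4x^3 - x^2 - 5x - 3.
The coefficient of x is -5.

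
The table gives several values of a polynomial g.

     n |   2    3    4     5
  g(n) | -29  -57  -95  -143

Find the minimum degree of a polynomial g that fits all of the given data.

Forward differences of the values at n = 2, 3, 4, 5:
  g  : -29  -57  -95  -143
  Δ  : -28  -38  -48
  Δ^2: -10  -10
  Δ^3: 0
The second differences are constant (-10) and nonzero, while all higher differences vanish, so the minimal degree is 2.

2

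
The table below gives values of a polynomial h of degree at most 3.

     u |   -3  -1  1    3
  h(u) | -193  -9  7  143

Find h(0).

2

Forward differences of the values at u = -3, -1, 1, 3:
  h  : -193  -9  7  143
  Δ  : 184  16  136
  Δ^2: -168  120
  Δ^3: 288
The third differences are constant, confirming degree 3.
Interpolating (Newton forward form) and evaluating at u = 0 gives h(0) = 2.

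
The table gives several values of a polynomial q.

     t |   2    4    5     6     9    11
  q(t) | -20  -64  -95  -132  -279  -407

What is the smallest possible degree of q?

Divided differences on the nodes 2, 4, 5, 6, 9, 11:
  order 0: -20  -64  -95  -132  -279  -407
  order 1: -22  -31  -37  -49  -64
  order 2: -3  -3  -3  -3
  order 3: 0  0  0
  order 4: 0  0
  order 5: 0
The order-2 divided differences are all -3 (nonzero) and every higher order vanishes, so the data lies on a polynomial of degree exactly 2.

2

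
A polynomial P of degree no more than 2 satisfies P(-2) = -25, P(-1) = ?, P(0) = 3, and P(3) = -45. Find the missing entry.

The 3 known points determine the degree-2 polynomial uniquely.
Write P(x) = ax^2 + bx + c. Substituting each data point gives a linear system:
  4a - 2b + c = -25
  c = 3
  9a + 3b + c = -45
Solving the system yields a = -6, b = 2, c = 3.
So P(x) = -6x² + 2x + 3.
Then P(-1) = -5.

-5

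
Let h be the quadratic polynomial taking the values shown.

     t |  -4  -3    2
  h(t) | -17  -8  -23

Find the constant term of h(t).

-5

Write h(t) = at^2 + bt + c. Substituting each data point gives a linear system:
  16a - 4b + c = -17
  9a - 3b + c = -8
  4a + 2b + c = -23
Solving the system yields a = -2, b = -5, c = -5.
So h(t) = -2t² - 5t - 5.
The constant term is -5.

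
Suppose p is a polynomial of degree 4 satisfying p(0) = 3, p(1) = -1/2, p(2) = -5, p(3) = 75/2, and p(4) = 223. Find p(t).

p(t) = 2t^4 - 4t^3 - (5/2)t^2 + t + 3

Write p(t) = at^4 + bt^3 + ct^2 + dt + e. Substituting each data point gives a linear system:
  e = 3
  a + b + c + d + e = -1/2
  16a + 8b + 4c + 2d + e = -5
  81a + 27b + 9c + 3d + e = 75/2
  256a + 64b + 16c + 4d + e = 223
Solving the system yields a = 2, b = -4, c = -5/2, d = 1, e = 3.
So p(t) = 2t^4 - 4t^3 - (5/2)t^2 + t + 3.
Check: p(0) = 3. ✓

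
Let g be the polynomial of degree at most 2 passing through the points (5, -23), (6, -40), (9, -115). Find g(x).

Write g(x) = ax^2 + bx + c. Substituting each data point gives a linear system:
  25a + 5b + c = -23
  36a + 6b + c = -40
  81a + 9b + c = -115
Solving the system yields a = -2, b = 5, c = 2.
So g(x) = -2x^2 + 5x + 2.
Check: g(6) = -40. ✓

g(x) = -2x^2 + 5x + 2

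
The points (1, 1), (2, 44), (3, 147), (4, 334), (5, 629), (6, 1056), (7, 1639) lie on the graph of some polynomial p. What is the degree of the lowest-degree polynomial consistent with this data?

Forward differences of the values at t = 1, 2, 3, 4, 5, 6, 7:
  p  : 1  44  147  334  629  1056  1639
  Δ  : 43  103  187  295  427  583
  Δ^2: 60  84  108  132  156
  Δ^3: 24  24  24  24
  Δ^4: 0  0  0
  Δ^5: 0  0
  Δ^6: 0
The third differences are constant (24) and nonzero, while all higher differences vanish, so the minimal degree is 3.

3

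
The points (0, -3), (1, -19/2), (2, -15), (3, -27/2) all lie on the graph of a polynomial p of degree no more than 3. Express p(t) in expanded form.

Write p(t) = at^3 + bt^2 + ct + d. Substituting each data point gives a linear system:
  d = -3
  a + b + c + d = -19/2
  8a + 4b + 2c + d = -15
  27a + 9b + 3c + d = -27/2
Solving the system yields a = 1, b = -5/2, c = -5, d = -3.
So p(t) = t^3 - (5/2)t^2 - 5t - 3.
Check: p(1) = -19/2. ✓

p(t) = t^3 - (5/2)t^2 - 5t - 3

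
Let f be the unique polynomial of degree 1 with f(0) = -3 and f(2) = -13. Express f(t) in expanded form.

Using the Lagrange interpolation formula with nodes 0, 2:
  L_0(t) = (t - 2) / -2
  L_1(t) = t / 2
Then f(t) = -3·L_0(t) - 13·L_1(t).
Expanding and collecting terms gives f(t) = -5t - 3.
Check: f(0) = -3. ✓

f(t) = -5t - 3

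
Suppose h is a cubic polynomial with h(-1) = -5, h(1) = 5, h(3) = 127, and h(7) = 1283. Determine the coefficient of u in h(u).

Write h(u) = au^3 + bu^2 + cu + d. Substituting each data point gives a linear system:
  -a + b - c + d = -5
  a + b + c + d = 5
  27a + 9b + 3c + d = 127
  343a + 49b + 7c + d = 1283
Solving the system yields a = 3, b = 5, c = 2, d = -5.
So h(u) = 3u^3 + 5u^2 + 2u - 5.
The coefficient of u is 2.

2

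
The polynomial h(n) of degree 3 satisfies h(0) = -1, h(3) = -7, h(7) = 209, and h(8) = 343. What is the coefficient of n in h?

Write h(n) = an^3 + bn^2 + cn + d. Substituting each data point gives a linear system:
  d = -1
  27a + 9b + 3c + d = -7
  343a + 49b + 7c + d = 209
  512a + 64b + 8c + d = 343
Solving the system yields a = 1, b = -2, c = -5, d = -1.
So h(n) = n^3 - 2n^2 - 5n - 1.
The coefficient of n is -5.

-5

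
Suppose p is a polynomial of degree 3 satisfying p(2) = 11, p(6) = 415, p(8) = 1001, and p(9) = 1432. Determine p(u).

p(u) = 2u^3 - 3u + 1

Using the Lagrange interpolation formula with nodes 2, 6, 8, 9:
  L_0(u) = (u - 6)(u - 8)(u - 9) / -168
  L_1(u) = (u - 2)(u - 8)(u - 9) / 24
  L_2(u) = (u - 2)(u - 6)(u - 9) / -12
  L_3(u) = (u - 2)(u - 6)(u - 8) / 21
Then p(u) = 11·L_0(u) + 415·L_1(u) + 1001·L_2(u) + 1432·L_3(u).
Expanding and collecting terms gives p(u) = 2u^3 - 3u + 1.
Check: p(2) = 11. ✓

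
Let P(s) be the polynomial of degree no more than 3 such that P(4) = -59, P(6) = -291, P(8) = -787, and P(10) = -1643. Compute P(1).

Write P(s) = as^3 + bs^2 + cs + d. Substituting each data point gives a linear system:
  64a + 16b + 4c + d = -59
  216a + 36b + 6c + d = -291
  512a + 64b + 8c + d = -787
  1000a + 100b + 10c + d = -1643
Solving the system yields a = -2, b = 3, c = 6, d = -3.
So P(s) = -2s^3 + 3s^2 + 6s - 3.
Then P(1) = 4.

4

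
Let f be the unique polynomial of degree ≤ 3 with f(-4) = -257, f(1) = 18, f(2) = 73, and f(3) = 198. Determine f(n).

Write f(n) = an^3 + bn^2 + cn + d. Substituting each data point gives a linear system:
  -64a + 16b - 4c + d = -257
  a + b + c + d = 18
  8a + 4b + 2c + d = 73
  27a + 9b + 3c + d = 198
Solving the system yields a = 5, b = 5, c = 5, d = 3.
So f(n) = 5n^3 + 5n^2 + 5n + 3.
Check: f(1) = 18. ✓

f(n) = 5n^3 + 5n^2 + 5n + 3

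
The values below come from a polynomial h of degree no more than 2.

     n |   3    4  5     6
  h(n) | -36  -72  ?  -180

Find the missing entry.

-120

The 3 known points determine the degree-2 polynomial uniquely.
Write h(n) = an^2 + bn + c. Substituting each data point gives a linear system:
  9a + 3b + c = -36
  16a + 4b + c = -72
  36a + 6b + c = -180
Solving the system yields a = -6, b = 6, c = 0.
So h(n) = -6n² + 6n.
Then h(5) = -120.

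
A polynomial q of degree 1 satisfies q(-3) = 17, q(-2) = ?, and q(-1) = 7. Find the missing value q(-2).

The 2 known points determine the degree-1 polynomial uniquely.
Write q(u) = au + b. Substituting each data point gives a linear system:
  -3a + b = 17
  -a + b = 7
Solving the system yields a = -5, b = 2.
So q(u) = -5u + 2.
Then q(-2) = 12.

12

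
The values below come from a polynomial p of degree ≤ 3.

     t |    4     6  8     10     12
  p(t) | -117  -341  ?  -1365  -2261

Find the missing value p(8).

The 4 known points determine the degree-3 polynomial uniquely.
Write p(t) = at^3 + bt^2 + ct + d. Substituting each data point gives a linear system:
  64a + 16b + 4c + d = -117
  216a + 36b + 6c + d = -341
  1000a + 100b + 10c + d = -1365
  1728a + 144b + 12c + d = -2261
Solving the system yields a = -1, b = -4, c = 4, d = -5.
So p(t) = -t^3 - 4t^2 + 4t - 5.
Then p(8) = -741.

-741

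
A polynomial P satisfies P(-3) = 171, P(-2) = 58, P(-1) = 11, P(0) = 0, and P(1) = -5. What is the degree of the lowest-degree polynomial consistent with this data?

Forward differences of the values at u = -3, -2, -1, 0, 1:
  P  : 171  58  11  0  -5
  Δ  : -113  -47  -11  -5
  Δ^2: 66  36  6
  Δ^3: -30  -30
  Δ^4: 0
The third differences are constant (-30) and nonzero, while all higher differences vanish, so the minimal degree is 3.

3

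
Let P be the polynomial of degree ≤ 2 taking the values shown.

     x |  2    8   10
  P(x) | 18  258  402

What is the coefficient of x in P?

0

Write P(x) = ax^2 + bx + c. Substituting each data point gives a linear system:
  4a + 2b + c = 18
  64a + 8b + c = 258
  100a + 10b + c = 402
Solving the system yields a = 4, b = 0, c = 2.
So P(x) = 4x^2 + 2.
The coefficient of x is 0.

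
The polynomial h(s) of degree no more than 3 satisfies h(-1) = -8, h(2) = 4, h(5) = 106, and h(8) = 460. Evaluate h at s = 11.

Write h(s) = as^3 + bs^2 + cs + d. Substituting each data point gives a linear system:
  -a + b - c + d = -8
  8a + 4b + 2c + d = 4
  125a + 25b + 5c + d = 106
  512a + 64b + 8c + d = 460
Solving the system yields a = 1, b = -1, c = 2, d = -4.
So h(s) = s^3 - s^2 + 2s - 4.
Then h(11) = 1228.

1228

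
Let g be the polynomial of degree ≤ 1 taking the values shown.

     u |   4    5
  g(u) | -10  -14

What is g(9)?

-30

Using the Lagrange interpolation formula with nodes 4, 5:
  L_0(u) = (u - 5) / -1
  L_1(u) = (u - 4) / 1
Then g(u) = -10·L_0(u) - 14·L_1(u).
Expanding and collecting terms gives g(u) = -4u + 6.
Evaluating at u = 9: g(9) = -30.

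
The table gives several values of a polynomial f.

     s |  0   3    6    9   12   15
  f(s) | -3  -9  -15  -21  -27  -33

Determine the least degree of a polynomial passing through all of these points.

Forward differences of the values at s = 0, 3, 6, 9, 12, 15:
  f  : -3  -9  -15  -21  -27  -33
  Δ  : -6  -6  -6  -6  -6
  Δ^2: 0  0  0  0
  Δ^3: 0  0  0
  Δ^4: 0  0
  Δ^5: 0
The first differences are constant (-6) and nonzero, while all higher differences vanish, so the minimal degree is 1.

1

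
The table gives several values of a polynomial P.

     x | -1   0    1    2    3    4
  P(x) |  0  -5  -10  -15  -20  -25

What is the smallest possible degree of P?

1

Forward differences of the values at x = -1, 0, 1, 2, 3, 4:
  P  : 0  -5  -10  -15  -20  -25
  Δ  : -5  -5  -5  -5  -5
  Δ^2: 0  0  0  0
  Δ^3: 0  0  0
  Δ^4: 0  0
  Δ^5: 0
The first differences are constant (-5) and nonzero, while all higher differences vanish, so the minimal degree is 1.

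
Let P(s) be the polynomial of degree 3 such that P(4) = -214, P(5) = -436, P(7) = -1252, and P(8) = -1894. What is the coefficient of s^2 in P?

Write P(s) = as^3 + bs^2 + cs + d. Substituting each data point gives a linear system:
  64a + 16b + 4c + d = -214
  125a + 25b + 5c + d = -436
  343a + 49b + 7c + d = -1252
  512a + 64b + 8c + d = -1894
Solving the system yields a = -4, b = 2, c = 4, d = -6.
So P(s) = -4s³ + 2s² + 4s - 6.
The coefficient of s^2 is 2.

2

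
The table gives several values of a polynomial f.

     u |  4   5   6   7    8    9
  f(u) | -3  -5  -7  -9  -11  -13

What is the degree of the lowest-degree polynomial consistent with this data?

Forward differences of the values at u = 4, 5, 6, 7, 8, 9:
  f  : -3  -5  -7  -9  -11  -13
  Δ  : -2  -2  -2  -2  -2
  Δ^2: 0  0  0  0
  Δ^3: 0  0  0
  Δ^4: 0  0
  Δ^5: 0
The first differences are constant (-2) and nonzero, while all higher differences vanish, so the minimal degree is 1.

1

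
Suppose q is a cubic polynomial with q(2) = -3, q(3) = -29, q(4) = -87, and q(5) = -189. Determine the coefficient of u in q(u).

Write q(u) = au^3 + bu^2 + cu + d. Substituting each data point gives a linear system:
  8a + 4b + 2c + d = -3
  27a + 9b + 3c + d = -29
  64a + 16b + 4c + d = -87
  125a + 25b + 5c + d = -189
Solving the system yields a = -2, b = 2, c = 2, d = 1.
So q(u) = -2u^3 + 2u^2 + 2u + 1.
The coefficient of u is 2.

2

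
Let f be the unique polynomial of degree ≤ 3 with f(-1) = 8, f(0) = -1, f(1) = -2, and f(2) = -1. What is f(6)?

-97

Using the Lagrange interpolation formula with nodes -1, 0, 1, 2:
  L_0(t) = t(t - 1)(t - 2) / -6
  L_1(t) = (t + 1)(t - 1)(t - 2) / 2
  L_2(t) = (t + 1)t(t - 2) / -2
  L_3(t) = (t + 1)t(t - 1) / 6
Then f(t) = 8·L_0(t) - 1·L_1(t) - 2·L_2(t) - 1·L_3(t).
Expanding and collecting terms gives f(t) = -t³ + 4t² - 4t - 1.
Evaluating at t = 6: f(6) = -97.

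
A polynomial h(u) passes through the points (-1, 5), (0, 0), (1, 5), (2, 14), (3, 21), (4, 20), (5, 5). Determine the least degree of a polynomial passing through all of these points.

Forward differences of the values at u = -1, 0, 1, 2, 3, 4, 5:
  h  : 5  0  5  14  21  20  5
  Δ  : -5  5  9  7  -1  -15
  Δ^2: 10  4  -2  -8  -14
  Δ^3: -6  -6  -6  -6
  Δ^4: 0  0  0
  Δ^5: 0  0
  Δ^6: 0
The third differences are constant (-6) and nonzero, while all higher differences vanish, so the minimal degree is 3.

3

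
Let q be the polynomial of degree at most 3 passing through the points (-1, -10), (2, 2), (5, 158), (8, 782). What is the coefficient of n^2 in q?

Write q(n) = an^3 + bn^2 + cn + d. Substituting each data point gives a linear system:
  -a + b - c + d = -10
  8a + 4b + 2c + d = 2
  125a + 25b + 5c + d = 158
  512a + 64b + 8c + d = 782
Solving the system yields a = 2, b = -4, c = 2, d = -2.
So q(n) = 2n³ - 4n² + 2n - 2.
The coefficient of n^2 is -4.

-4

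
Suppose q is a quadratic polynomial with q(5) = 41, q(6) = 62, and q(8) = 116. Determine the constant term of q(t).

-4

Write q(t) = at^2 + bt + c. Substituting each data point gives a linear system:
  25a + 5b + c = 41
  36a + 6b + c = 62
  64a + 8b + c = 116
Solving the system yields a = 2, b = -1, c = -4.
So q(t) = 2t² - t - 4.
The constant term is -4.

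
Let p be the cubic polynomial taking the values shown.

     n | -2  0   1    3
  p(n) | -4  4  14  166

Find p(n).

p(n) = 4n^3 + 6n^2 + 4

Using the Lagrange interpolation formula with nodes -2, 0, 1, 3:
  L_0(n) = n(n - 1)(n - 3) / -30
  L_1(n) = (n + 2)(n - 1)(n - 3) / 6
  L_2(n) = (n + 2)n(n - 3) / -6
  L_3(n) = (n + 2)n(n - 1) / 30
Then p(n) = -4·L_0(n) + 4·L_1(n) + 14·L_2(n) + 166·L_3(n).
Expanding and collecting terms gives p(n) = 4n^3 + 6n^2 + 4.
Check: p(0) = 4. ✓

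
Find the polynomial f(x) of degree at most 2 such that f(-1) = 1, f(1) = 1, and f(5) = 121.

Using the Lagrange interpolation formula with nodes -1, 1, 5:
  L_0(x) = (x - 1)(x - 5) / 12
  L_1(x) = (x + 1)(x - 5) / -8
  L_2(x) = (x + 1)(x - 1) / 24
Then f(x) = 1·L_0(x) + 1·L_1(x) + 121·L_2(x).
Expanding and collecting terms gives f(x) = 5x² - 4.
Check: f(5) = 121. ✓

f(x) = 5x^2 - 4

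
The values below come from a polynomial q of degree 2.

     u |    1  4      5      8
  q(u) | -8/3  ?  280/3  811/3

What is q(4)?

163/3

The 3 known points determine the degree-2 polynomial uniquely.
Write q(u) = au^2 + bu + c. Substituting each data point gives a linear system:
  a + b + c = -8/3
  25a + 5b + c = 280/3
  64a + 8b + c = 811/3
Solving the system yields a = 5, b = -6, c = -5/3.
So q(u) = 5u² - 6u - 5/3.
Then q(4) = 163/3.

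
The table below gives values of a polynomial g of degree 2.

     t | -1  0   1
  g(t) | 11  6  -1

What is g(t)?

g(t) = -t^2 - 6t + 6

Write g(t) = at^2 + bt + c. Substituting each data point gives a linear system:
  a - b + c = 11
  c = 6
  a + b + c = -1
Solving the system yields a = -1, b = -6, c = 6.
So g(t) = -t² - 6t + 6.
Check: g(-1) = 11. ✓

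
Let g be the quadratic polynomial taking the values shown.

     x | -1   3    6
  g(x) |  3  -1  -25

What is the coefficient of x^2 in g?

-1

Write g(x) = ax^2 + bx + c. Substituting each data point gives a linear system:
  a - b + c = 3
  9a + 3b + c = -1
  36a + 6b + c = -25
Solving the system yields a = -1, b = 1, c = 5.
So g(x) = -x^2 + x + 5.
The leading coefficient is -1.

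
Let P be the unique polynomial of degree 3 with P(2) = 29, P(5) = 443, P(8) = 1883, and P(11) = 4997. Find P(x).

P(x) = 4x^3 - 3x^2 + 3x + 3

Write P(x) = ax^3 + bx^2 + cx + d. Substituting each data point gives a linear system:
  8a + 4b + 2c + d = 29
  125a + 25b + 5c + d = 443
  512a + 64b + 8c + d = 1883
  1331a + 121b + 11c + d = 4997
Solving the system yields a = 4, b = -3, c = 3, d = 3.
So P(x) = 4x^3 - 3x^2 + 3x + 3.
Check: P(5) = 443. ✓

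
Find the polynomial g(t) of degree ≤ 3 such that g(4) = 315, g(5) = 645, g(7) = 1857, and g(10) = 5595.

Using the Lagrange interpolation formula with nodes 4, 5, 7, 10:
  L_0(t) = (t - 5)(t - 7)(t - 10) / -18
  L_1(t) = (t - 4)(t - 7)(t - 10) / 10
  L_2(t) = (t - 4)(t - 5)(t - 10) / -18
  L_3(t) = (t - 4)(t - 5)(t - 7) / 90
Then g(t) = 315·L_0(t) + 645·L_1(t) + 1857·L_2(t) + 5595·L_3(t).
Expanding and collecting terms gives g(t) = 6t^3 - 4t^2 - 5.
Check: g(5) = 645. ✓

g(t) = 6t^3 - 4t^2 - 5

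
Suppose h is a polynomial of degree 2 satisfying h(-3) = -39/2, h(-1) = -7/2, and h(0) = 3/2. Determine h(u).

h(u) = -u^2 + 4u + 3/2

Using the Lagrange interpolation formula with nodes -3, -1, 0:
  L_0(u) = (u + 1)u / 6
  L_1(u) = (u + 3)u / -2
  L_2(u) = (u + 3)(u + 1) / 3
Then h(u) = -39/2·L_0(u) - 7/2·L_1(u) + 3/2·L_2(u).
Expanding and collecting terms gives h(u) = -u^2 + 4u + 3/2.
Check: h(-3) = -39/2. ✓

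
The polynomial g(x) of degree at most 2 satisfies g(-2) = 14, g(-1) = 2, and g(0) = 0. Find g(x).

Write g(x) = ax^2 + bx + c. Substituting each data point gives a linear system:
  4a - 2b + c = 14
  a - b + c = 2
  c = 0
Solving the system yields a = 5, b = 3, c = 0.
So g(x) = 5x² + 3x.
Check: g(-2) = 14. ✓

g(x) = 5x^2 + 3x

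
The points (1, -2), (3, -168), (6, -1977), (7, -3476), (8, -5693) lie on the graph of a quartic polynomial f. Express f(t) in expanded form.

f(t) = -t^4 - 3t^3 - t^2 + 3

Write f(t) = at^4 + bt^3 + ct^2 + dt + e. Substituting each data point gives a linear system:
  a + b + c + d + e = -2
  81a + 27b + 9c + 3d + e = -168
  1296a + 216b + 36c + 6d + e = -1977
  2401a + 343b + 49c + 7d + e = -3476
  4096a + 512b + 64c + 8d + e = -5693
Solving the system yields a = -1, b = -3, c = -1, d = 0, e = 3.
So f(t) = -t⁴ - 3t³ - t² + 3.
Check: f(8) = -5693. ✓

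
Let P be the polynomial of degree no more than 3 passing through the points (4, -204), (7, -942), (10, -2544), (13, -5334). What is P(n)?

Write P(n) = an^3 + bn^2 + cn + d. Substituting each data point gives a linear system:
  64a + 16b + 4c + d = -204
  343a + 49b + 7c + d = -942
  1000a + 100b + 10c + d = -2544
  2197a + 169b + 13c + d = -5334
Solving the system yields a = -2, b = -6, c = 6, d = -4.
So P(n) = -2n^3 - 6n^2 + 6n - 4.
Check: P(13) = -5334. ✓

P(n) = -2n^3 - 6n^2 + 6n - 4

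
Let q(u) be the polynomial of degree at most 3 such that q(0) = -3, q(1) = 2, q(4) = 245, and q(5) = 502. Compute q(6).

Write q(u) = au^3 + bu^2 + cu + d. Substituting each data point gives a linear system:
  d = -3
  a + b + c + d = 2
  64a + 16b + 4c + d = 245
  125a + 25b + 5c + d = 502
Solving the system yields a = 5, b = -6, c = 6, d = -3.
So q(u) = 5u³ - 6u² + 6u - 3.
Then q(6) = 897.

897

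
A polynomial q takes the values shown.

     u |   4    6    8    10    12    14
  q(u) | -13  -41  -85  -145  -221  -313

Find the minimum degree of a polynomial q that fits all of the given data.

2

Forward differences of the values at u = 4, 6, 8, 10, 12, 14:
  q  : -13  -41  -85  -145  -221  -313
  Δ  : -28  -44  -60  -76  -92
  Δ^2: -16  -16  -16  -16
  Δ^3: 0  0  0
  Δ^4: 0  0
  Δ^5: 0
The second differences are constant (-16) and nonzero, while all higher differences vanish, so the minimal degree is 2.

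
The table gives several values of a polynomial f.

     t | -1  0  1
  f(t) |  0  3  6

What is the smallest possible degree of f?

1

Forward differences of the values at t = -1, 0, 1:
  f  : 0  3  6
  Δ  : 3  3
  Δ^2: 0
The first differences are constant (3) and nonzero, while all higher differences vanish, so the minimal degree is 1.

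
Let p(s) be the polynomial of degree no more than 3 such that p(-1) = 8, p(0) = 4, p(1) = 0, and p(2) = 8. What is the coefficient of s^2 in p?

0

Write p(s) = as^3 + bs^2 + cs + d. Substituting each data point gives a linear system:
  -a + b - c + d = 8
  d = 4
  a + b + c + d = 0
  8a + 4b + 2c + d = 8
Solving the system yields a = 2, b = 0, c = -6, d = 4.
So p(s) = 2s^3 - 6s + 4.
The coefficient of s^2 is 0.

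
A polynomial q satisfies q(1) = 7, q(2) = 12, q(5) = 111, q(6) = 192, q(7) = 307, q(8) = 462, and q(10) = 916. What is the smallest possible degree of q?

3

Divided differences on the nodes 1, 2, 5, 6, 7, 8, 10:
  order 0: 7  12  111  192  307  462  916
  order 1: 5  33  81  115  155  227
  order 2: 7  12  17  20  24
  order 3: 1  1  1  1
  order 4: 0  0  0
  order 5: 0  0
  order 6: 0
The order-3 divided differences are all 1 (nonzero) and every higher order vanishes, so the data lies on a polynomial of degree exactly 3.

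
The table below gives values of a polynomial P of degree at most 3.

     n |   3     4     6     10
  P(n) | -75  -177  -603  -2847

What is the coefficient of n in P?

Write P(n) = an^3 + bn^2 + cn + d. Substituting each data point gives a linear system:
  27a + 9b + 3c + d = -75
  64a + 16b + 4c + d = -177
  216a + 36b + 6c + d = -603
  1000a + 100b + 10c + d = -2847
Solving the system yields a = -3, b = 2, c = -5, d = 3.
So P(n) = -3n^3 + 2n^2 - 5n + 3.
The coefficient of n is -5.

-5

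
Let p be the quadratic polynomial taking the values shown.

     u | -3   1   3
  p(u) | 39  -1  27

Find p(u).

Write p(u) = au^2 + bu + c. Substituting each data point gives a linear system:
  9a - 3b + c = 39
  a + b + c = -1
  9a + 3b + c = 27
Solving the system yields a = 4, b = -2, c = -3.
So p(u) = 4u^2 - 2u - 3.
Check: p(1) = -1. ✓

p(u) = 4u^2 - 2u - 3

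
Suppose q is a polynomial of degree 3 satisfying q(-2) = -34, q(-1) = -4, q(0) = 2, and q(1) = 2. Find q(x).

q(x) = 3x^3 - 3x^2 + 2

Write q(x) = ax^3 + bx^2 + cx + d. Substituting each data point gives a linear system:
  -8a + 4b - 2c + d = -34
  -a + b - c + d = -4
  d = 2
  a + b + c + d = 2
Solving the system yields a = 3, b = -3, c = 0, d = 2.
So q(x) = 3x³ - 3x² + 2.
Check: q(-1) = -4. ✓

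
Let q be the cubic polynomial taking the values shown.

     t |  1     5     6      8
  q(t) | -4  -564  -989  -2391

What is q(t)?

q(t) = -5t^3 + 3t^2 - 3t + 1

Write q(t) = at^3 + bt^2 + ct + d. Substituting each data point gives a linear system:
  a + b + c + d = -4
  125a + 25b + 5c + d = -564
  216a + 36b + 6c + d = -989
  512a + 64b + 8c + d = -2391
Solving the system yields a = -5, b = 3, c = -3, d = 1.
So q(t) = -5t^3 + 3t^2 - 3t + 1.
Check: q(1) = -4. ✓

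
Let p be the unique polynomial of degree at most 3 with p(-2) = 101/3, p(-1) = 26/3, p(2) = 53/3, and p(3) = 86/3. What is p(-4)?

485/3

Write p(u) = au^3 + bu^2 + cu + d. Substituting each data point gives a linear system:
  -8a + 4b - 2c + d = 101/3
  -a + b - c + d = 26/3
  8a + 4b + 2c + d = 53/3
  27a + 9b + 3c + d = 86/3
Solving the system yields a = -1, b = 6, c = 0, d = 5/3.
So p(u) = -u³ + 6u² + 5/3.
Then p(-4) = 485/3.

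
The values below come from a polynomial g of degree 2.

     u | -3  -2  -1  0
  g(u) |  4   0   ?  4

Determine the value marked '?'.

0

The 3 known points determine the degree-2 polynomial uniquely.
Write g(u) = au^2 + bu + c. Substituting each data point gives a linear system:
  9a - 3b + c = 4
  4a - 2b + c = 0
  c = 4
Solving the system yields a = 2, b = 6, c = 4.
So g(u) = 2u^2 + 6u + 4.
Then g(-1) = 0.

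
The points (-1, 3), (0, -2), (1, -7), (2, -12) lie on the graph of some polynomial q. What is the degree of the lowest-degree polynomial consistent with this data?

Forward differences of the values at t = -1, 0, 1, 2:
  q  : 3  -2  -7  -12
  Δ  : -5  -5  -5
  Δ^2: 0  0
  Δ^3: 0
The first differences are constant (-5) and nonzero, while all higher differences vanish, so the minimal degree is 1.

1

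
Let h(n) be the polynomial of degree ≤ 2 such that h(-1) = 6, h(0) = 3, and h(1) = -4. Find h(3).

-30

Write h(n) = an^2 + bn + c. Substituting each data point gives a linear system:
  a - b + c = 6
  c = 3
  a + b + c = -4
Solving the system yields a = -2, b = -5, c = 3.
So h(n) = -2n² - 5n + 3.
Then h(3) = -30.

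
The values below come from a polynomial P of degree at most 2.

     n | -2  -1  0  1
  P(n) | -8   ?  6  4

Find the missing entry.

On equispaced nodes a degree-2 polynomial has vanishing third forward difference, so
  - P(-2) + 3·P(-1) - 3·P(0) + P(1) = 0.
Substituting the known values and solving for P(-1):
  3·P(-1) = 6
  P(-1) = 2.

2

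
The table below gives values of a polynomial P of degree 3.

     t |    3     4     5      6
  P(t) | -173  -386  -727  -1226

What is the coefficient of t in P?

0

Write P(t) = at^3 + bt^2 + ct + d. Substituting each data point gives a linear system:
  27a + 9b + 3c + d = -173
  64a + 16b + 4c + d = -386
  125a + 25b + 5c + d = -727
  216a + 36b + 6c + d = -1226
Solving the system yields a = -5, b = -4, c = 0, d = -2.
So P(t) = -5t^3 - 4t^2 - 2.
The coefficient of t is 0.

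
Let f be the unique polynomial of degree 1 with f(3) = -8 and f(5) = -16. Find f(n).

f(n) = -4n + 4

Using the Lagrange interpolation formula with nodes 3, 5:
  L_0(n) = (n - 5) / -2
  L_1(n) = (n - 3) / 2
Then f(n) = -8·L_0(n) - 16·L_1(n).
Expanding and collecting terms gives f(n) = -4n + 4.
Check: f(3) = -8. ✓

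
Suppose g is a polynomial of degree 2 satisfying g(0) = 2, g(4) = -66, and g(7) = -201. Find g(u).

g(u) = -4u^2 - u + 2

Write g(u) = au^2 + bu + c. Substituting each data point gives a linear system:
  c = 2
  16a + 4b + c = -66
  49a + 7b + c = -201
Solving the system yields a = -4, b = -1, c = 2.
So g(u) = -4u² - u + 2.
Check: g(0) = 2. ✓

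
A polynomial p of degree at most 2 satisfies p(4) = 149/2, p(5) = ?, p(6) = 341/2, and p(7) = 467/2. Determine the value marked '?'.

On equispaced nodes a degree-2 polynomial has vanishing third forward difference, so
  - p(4) + 3·p(5) - 3·p(6) + p(7) = 0.
Substituting the known values and solving for p(5):
  3·p(5) = 705/2
  p(5) = 235/2.

235/2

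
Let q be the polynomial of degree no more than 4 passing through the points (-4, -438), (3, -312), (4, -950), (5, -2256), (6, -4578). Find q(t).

Write q(t) = at^4 + bt^3 + ct^2 + dt + e. Substituting each data point gives a linear system:
  256a - 64b + 16c - 4d + e = -438
  81a + 27b + 9c + 3d + e = -312
  256a + 64b + 16c + 4d + e = -950
  625a + 125b + 25c + 5d + e = -2256
  1296a + 216b + 36c + 6d + e = -4578
Solving the system yields a = -3, b = -4, c = 5, d = 0, e = -6.
So q(t) = -3t^4 - 4t^3 + 5t^2 - 6.
Check: q(6) = -4578. ✓

q(t) = -3t^4 - 4t^3 + 5t^2 - 6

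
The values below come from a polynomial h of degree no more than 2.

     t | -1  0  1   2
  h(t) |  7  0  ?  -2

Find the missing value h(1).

On equispaced nodes a degree-2 polynomial has vanishing third forward difference, so
  - h(-1) + 3·h(0) - 3·h(1) + h(2) = 0.
Substituting the known values and solving for h(1):
  -3·h(1) = 9
  h(1) = -3.

-3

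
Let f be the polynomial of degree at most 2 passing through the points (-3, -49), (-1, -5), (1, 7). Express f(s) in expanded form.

Using the Lagrange interpolation formula with nodes -3, -1, 1:
  L_0(s) = (s + 1)(s - 1) / 8
  L_1(s) = (s + 3)(s - 1) / -4
  L_2(s) = (s + 3)(s + 1) / 8
Then f(s) = -49·L_0(s) - 5·L_1(s) + 7·L_2(s).
Expanding and collecting terms gives f(s) = -4s^2 + 6s + 5.
Check: f(1) = 7. ✓

f(s) = -4s^2 + 6s + 5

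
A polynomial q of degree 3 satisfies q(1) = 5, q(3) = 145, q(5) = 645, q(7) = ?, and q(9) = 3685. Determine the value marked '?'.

1745

On equispaced nodes a degree-3 polynomial has vanishing fourth forward difference, so
  q(1) - 4·q(3) + 6·q(5) - 4·q(7) + q(9) = 0.
Substituting the known values and solving for q(7):
  -4·q(7) = -6980
  q(7) = 1745.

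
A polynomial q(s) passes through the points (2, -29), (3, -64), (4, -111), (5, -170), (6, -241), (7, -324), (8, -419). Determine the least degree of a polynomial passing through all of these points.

Forward differences of the values at s = 2, 3, 4, 5, 6, 7, 8:
  q  : -29  -64  -111  -170  -241  -324  -419
  Δ  : -35  -47  -59  -71  -83  -95
  Δ^2: -12  -12  -12  -12  -12
  Δ^3: 0  0  0  0
  Δ^4: 0  0  0
  Δ^5: 0  0
  Δ^6: 0
The second differences are constant (-12) and nonzero, while all higher differences vanish, so the minimal degree is 2.

2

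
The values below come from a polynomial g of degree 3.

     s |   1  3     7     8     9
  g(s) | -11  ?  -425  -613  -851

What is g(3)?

-53

The 4 known points determine the degree-3 polynomial uniquely.
Write g(s) = as^3 + bs^2 + cs + d. Substituting each data point gives a linear system:
  a + b + c + d = -11
  343a + 49b + 7c + d = -425
  512a + 64b + 8c + d = -613
  729a + 81b + 9c + d = -851
Solving the system yields a = -1, b = -1, c = -4, d = -5.
So g(s) = -s^3 - s^2 - 4s - 5.
Then g(3) = -53.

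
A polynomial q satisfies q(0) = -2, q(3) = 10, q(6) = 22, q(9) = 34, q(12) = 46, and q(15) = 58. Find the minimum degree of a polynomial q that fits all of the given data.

Forward differences of the values at u = 0, 3, 6, 9, 12, 15:
  q  : -2  10  22  34  46  58
  Δ  : 12  12  12  12  12
  Δ^2: 0  0  0  0
  Δ^3: 0  0  0
  Δ^4: 0  0
  Δ^5: 0
The first differences are constant (12) and nonzero, while all higher differences vanish, so the minimal degree is 1.

1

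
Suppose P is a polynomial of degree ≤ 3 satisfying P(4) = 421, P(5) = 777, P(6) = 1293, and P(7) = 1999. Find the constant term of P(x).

Write P(x) = ax^3 + bx^2 + cx + d. Substituting each data point gives a linear system:
  64a + 16b + 4c + d = 421
  125a + 25b + 5c + d = 777
  216a + 36b + 6c + d = 1293
  343a + 49b + 7c + d = 1999
Solving the system yields a = 5, b = 5, c = 6, d = -3.
So P(x) = 5x^3 + 5x^2 + 6x - 3.
The constant term is -3.

-3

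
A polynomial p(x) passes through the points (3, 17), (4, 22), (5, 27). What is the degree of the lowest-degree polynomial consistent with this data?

1

Forward differences of the values at x = 3, 4, 5:
  p  : 17  22  27
  Δ  : 5  5
  Δ^2: 0
The first differences are constant (5) and nonzero, while all higher differences vanish, so the minimal degree is 1.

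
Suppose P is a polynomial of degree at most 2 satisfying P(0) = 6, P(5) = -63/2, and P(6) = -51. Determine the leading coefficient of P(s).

Write P(s) = as^2 + bs + c. Substituting each data point gives a linear system:
  c = 6
  25a + 5b + c = -63/2
  36a + 6b + c = -51
Solving the system yields a = -2, b = 5/2, c = 6.
So P(s) = -2s^2 + (5/2)s + 6.
The leading coefficient is -2.

-2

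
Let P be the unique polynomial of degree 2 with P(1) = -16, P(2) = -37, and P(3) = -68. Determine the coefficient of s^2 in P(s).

Write P(s) = as^2 + bs + c. Substituting each data point gives a linear system:
  a + b + c = -16
  4a + 2b + c = -37
  9a + 3b + c = -68
Solving the system yields a = -5, b = -6, c = -5.
So P(s) = -5s^2 - 6s - 5.
The leading coefficient is -5.

-5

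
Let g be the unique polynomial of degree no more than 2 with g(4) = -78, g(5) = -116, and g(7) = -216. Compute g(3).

-48

Write g(t) = at^2 + bt + c. Substituting each data point gives a linear system:
  16a + 4b + c = -78
  25a + 5b + c = -116
  49a + 7b + c = -216
Solving the system yields a = -4, b = -2, c = -6.
So g(t) = -4t^2 - 2t - 6.
Then g(3) = -48.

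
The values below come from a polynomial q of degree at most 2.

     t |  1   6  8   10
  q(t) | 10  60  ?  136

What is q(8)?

94

The 3 known points determine the degree-2 polynomial uniquely.
Write q(t) = at^2 + bt + c. Substituting each data point gives a linear system:
  a + b + c = 10
  36a + 6b + c = 60
  100a + 10b + c = 136
Solving the system yields a = 1, b = 3, c = 6.
So q(t) = t² + 3t + 6.
Then q(8) = 94.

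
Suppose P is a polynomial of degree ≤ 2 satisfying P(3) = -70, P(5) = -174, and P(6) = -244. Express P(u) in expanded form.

P(u) = -6u^2 - 4u - 4

Write P(u) = au^2 + bu + c. Substituting each data point gives a linear system:
  9a + 3b + c = -70
  25a + 5b + c = -174
  36a + 6b + c = -244
Solving the system yields a = -6, b = -4, c = -4.
So P(u) = -6u² - 4u - 4.
Check: P(5) = -174. ✓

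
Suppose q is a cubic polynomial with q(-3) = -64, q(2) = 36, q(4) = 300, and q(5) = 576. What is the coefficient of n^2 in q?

4

Write q(n) = an^3 + bn^2 + cn + d. Substituting each data point gives a linear system:
  -27a + 9b - 3c + d = -64
  8a + 4b + 2c + d = 36
  64a + 16b + 4c + d = 300
  125a + 25b + 5c + d = 576
Solving the system yields a = 4, b = 4, c = -4, d = -4.
So q(n) = 4n³ + 4n² - 4n - 4.
The coefficient of n^2 is 4.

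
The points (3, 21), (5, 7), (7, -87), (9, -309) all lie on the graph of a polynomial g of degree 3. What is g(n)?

g(n) = -n^3 + 5n^2 + 2n - 3

Write g(n) = an^3 + bn^2 + cn + d. Substituting each data point gives a linear system:
  27a + 9b + 3c + d = 21
  125a + 25b + 5c + d = 7
  343a + 49b + 7c + d = -87
  729a + 81b + 9c + d = -309
Solving the system yields a = -1, b = 5, c = 2, d = -3.
So g(n) = -n^3 + 5n^2 + 2n - 3.
Check: g(3) = 21. ✓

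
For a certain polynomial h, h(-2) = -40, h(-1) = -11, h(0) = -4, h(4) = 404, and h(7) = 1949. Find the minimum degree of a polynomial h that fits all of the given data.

3

Divided differences on the nodes -2, -1, 0, 4, 7:
  order 0: -40  -11  -4  404  1949
  order 1: 29  7  102  515
  order 2: -11  19  59
  order 3: 5  5
  order 4: 0
The order-3 divided differences are all 5 (nonzero) and every higher order vanishes, so the data lies on a polynomial of degree exactly 3.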